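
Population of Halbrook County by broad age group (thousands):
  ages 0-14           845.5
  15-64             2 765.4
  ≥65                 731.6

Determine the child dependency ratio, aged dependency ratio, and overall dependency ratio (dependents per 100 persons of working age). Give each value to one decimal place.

Youth dependency ratio = 845.5 / 2 765.4 × 100 = 30.6
Old-age dependency ratio = 731.6 / 2 765.4 × 100 = 26.5
Total dependency ratio = (845.5 + 731.6) / 2 765.4 × 100 = 1 577.1 / 2 765.4 × 100 = 57.0

Youth dependency ratio: 30.6
Old-age dependency ratio: 26.5
Total dependency ratio: 57.0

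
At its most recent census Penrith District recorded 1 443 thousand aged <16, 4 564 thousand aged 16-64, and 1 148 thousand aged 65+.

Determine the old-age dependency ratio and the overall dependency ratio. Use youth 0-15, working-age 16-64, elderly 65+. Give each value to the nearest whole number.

Old-age dependency ratio = 1 148 / 4 564 × 100 = 25
Total dependency ratio = (1 443 + 1 148) / 4 564 × 100 = 2 591 / 4 564 × 100 = 57

Old-age dependency ratio: 25
Total dependency ratio: 57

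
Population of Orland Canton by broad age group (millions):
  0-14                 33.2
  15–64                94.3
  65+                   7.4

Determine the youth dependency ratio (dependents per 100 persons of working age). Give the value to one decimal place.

Youth dependency ratio: 35.2

Youth dependency ratio = 33.2 / 94.3 × 100 = 35.2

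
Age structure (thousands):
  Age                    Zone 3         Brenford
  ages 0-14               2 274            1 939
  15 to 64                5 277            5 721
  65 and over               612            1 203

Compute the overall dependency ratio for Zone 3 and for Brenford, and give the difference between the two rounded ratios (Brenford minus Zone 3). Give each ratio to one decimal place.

Zone 3: 54.7
Brenford: 54.9
Difference: +0.2

Zone 3: (2 274 + 612) / 5 277 × 100 = 2 886 / 5 277 × 100 = 54.7
Brenford: (1 939 + 1 203) / 5 721 × 100 = 3 142 / 5 721 × 100 = 54.9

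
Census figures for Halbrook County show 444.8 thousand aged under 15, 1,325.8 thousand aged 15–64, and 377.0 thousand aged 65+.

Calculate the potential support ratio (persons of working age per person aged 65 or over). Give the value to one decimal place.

Potential support ratio = 1,325.8 / 377.0 = 3.5

Potential support ratio: 3.5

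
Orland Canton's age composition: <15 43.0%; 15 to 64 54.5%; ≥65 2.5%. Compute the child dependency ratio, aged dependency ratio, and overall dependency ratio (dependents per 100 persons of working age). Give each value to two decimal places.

Youth dependency ratio = 43.0 / 54.5 × 100 = 78.90
Old-age dependency ratio = 2.5 / 54.5 × 100 = 4.59
Total dependency ratio = (43.0 + 2.5) / 54.5 × 100 = 45.5 / 54.5 × 100 = 83.49

Youth dependency ratio: 78.90
Old-age dependency ratio: 4.59
Total dependency ratio: 83.49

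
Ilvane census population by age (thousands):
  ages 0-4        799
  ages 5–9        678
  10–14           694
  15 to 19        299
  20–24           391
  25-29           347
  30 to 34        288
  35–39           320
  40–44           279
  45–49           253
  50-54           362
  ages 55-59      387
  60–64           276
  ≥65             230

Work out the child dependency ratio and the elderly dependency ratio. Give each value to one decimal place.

0–14: 799 + 678 + 694 = 2171
15–64: 299 + 391 + 347 + 288 + 320 + 279 + 253 + 362 + 387 + 276 = 3202
65+: 230
Youth dependency ratio = 2171 / 3202 × 100 = 67.8
Old-age dependency ratio = 230 / 3202 × 100 = 7.2

Youth dependency ratio: 67.8
Old-age dependency ratio: 7.2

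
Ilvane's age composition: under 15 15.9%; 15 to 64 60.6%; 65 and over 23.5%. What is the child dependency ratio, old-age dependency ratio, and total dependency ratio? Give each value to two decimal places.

Youth dependency ratio = 15.9 / 60.6 × 100 = 26.24
Old-age dependency ratio = 23.5 / 60.6 × 100 = 38.78
Total dependency ratio = (15.9 + 23.5) / 60.6 × 100 = 39.4 / 60.6 × 100 = 65.02

Youth dependency ratio: 26.24
Old-age dependency ratio: 38.78
Total dependency ratio: 65.02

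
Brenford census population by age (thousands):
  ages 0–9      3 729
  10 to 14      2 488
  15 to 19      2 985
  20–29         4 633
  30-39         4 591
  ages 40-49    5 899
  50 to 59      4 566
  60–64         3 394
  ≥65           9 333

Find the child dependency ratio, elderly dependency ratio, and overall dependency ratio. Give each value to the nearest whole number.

Youth dependency ratio: 24
Old-age dependency ratio: 36
Total dependency ratio: 60

0–14: 3 729 + 2 488 = 6 217
15–64: 2 985 + 4 633 + 4 591 + 5 899 + 4 566 + 3 394 = 26 068
65+: 9 333
Youth dependency ratio = 6 217 / 26 068 × 100 = 24
Old-age dependency ratio = 9 333 / 26 068 × 100 = 36
Total dependency ratio = (6 217 + 9 333) / 26 068 × 100 = 15 550 / 26 068 × 100 = 60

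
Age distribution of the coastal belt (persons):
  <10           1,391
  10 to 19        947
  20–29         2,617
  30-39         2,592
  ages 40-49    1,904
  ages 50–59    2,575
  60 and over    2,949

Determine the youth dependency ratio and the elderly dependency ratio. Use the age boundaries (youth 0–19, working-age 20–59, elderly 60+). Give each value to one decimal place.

Youth dependency ratio: 24.1
Old-age dependency ratio: 30.4

0–19: 1,391 + 947 = 2,338
20–59: 2,617 + 2,592 + 1,904 + 2,575 = 9,688
60+: 2,949
Youth dependency ratio = 2,338 / 9,688 × 100 = 24.1
Old-age dependency ratio = 2,949 / 9,688 × 100 = 30.4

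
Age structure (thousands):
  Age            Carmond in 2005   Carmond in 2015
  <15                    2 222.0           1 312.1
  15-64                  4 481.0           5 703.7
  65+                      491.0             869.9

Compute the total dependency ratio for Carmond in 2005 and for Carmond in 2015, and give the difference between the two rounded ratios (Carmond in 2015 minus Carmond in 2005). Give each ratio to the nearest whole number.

Carmond in 2005: 61
Carmond in 2015: 38
Difference: -23

Carmond in 2005: (2 222.0 + 491.0) / 4 481.0 × 100 = 2 713.0 / 4 481.0 × 100 = 61
Carmond in 2015: (1 312.1 + 869.9) / 5 703.7 × 100 = 2 182.0 / 5 703.7 × 100 = 38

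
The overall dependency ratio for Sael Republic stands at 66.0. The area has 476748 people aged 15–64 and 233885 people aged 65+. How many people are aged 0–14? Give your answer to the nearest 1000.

Total dependency ratio = (youth + elderly) / working-age × 100
66.0 = (Y + 233885) / 476748 × 100
⇒ 81000

Aged 0–14: 81000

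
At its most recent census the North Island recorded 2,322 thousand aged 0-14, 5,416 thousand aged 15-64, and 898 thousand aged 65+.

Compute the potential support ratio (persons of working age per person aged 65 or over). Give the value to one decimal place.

Potential support ratio = 5,416 / 898 = 6.0

Potential support ratio: 6.0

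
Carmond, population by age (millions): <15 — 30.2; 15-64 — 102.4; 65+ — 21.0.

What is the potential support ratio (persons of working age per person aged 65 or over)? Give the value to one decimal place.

Potential support ratio = 102.4 / 21.0 = 4.9

Potential support ratio: 4.9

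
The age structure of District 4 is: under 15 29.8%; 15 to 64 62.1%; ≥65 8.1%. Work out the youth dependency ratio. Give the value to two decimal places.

Youth dependency ratio: 47.99

Youth dependency ratio = 29.8 / 62.1 × 100 = 47.99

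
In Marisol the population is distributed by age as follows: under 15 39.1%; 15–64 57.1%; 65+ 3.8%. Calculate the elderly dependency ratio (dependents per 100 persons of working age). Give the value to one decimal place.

Old-age dependency ratio: 6.7

Old-age dependency ratio = 3.8 / 57.1 × 100 = 6.7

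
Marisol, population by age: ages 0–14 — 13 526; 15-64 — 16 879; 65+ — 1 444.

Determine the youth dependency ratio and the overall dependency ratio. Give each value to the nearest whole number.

Youth dependency ratio: 80
Total dependency ratio: 89

Youth dependency ratio = 13 526 / 16 879 × 100 = 80
Total dependency ratio = (13 526 + 1 444) / 16 879 × 100 = 14 970 / 16 879 × 100 = 89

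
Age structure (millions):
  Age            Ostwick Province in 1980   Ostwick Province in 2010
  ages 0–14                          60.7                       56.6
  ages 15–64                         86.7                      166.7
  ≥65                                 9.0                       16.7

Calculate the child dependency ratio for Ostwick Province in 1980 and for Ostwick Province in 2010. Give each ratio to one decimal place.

Ostwick Province in 1980: 70.0
Ostwick Province in 2010: 34.0

Ostwick Province in 1980: 60.7 / 86.7 × 100 = 70.0
Ostwick Province in 2010: 56.6 / 166.7 × 100 = 34.0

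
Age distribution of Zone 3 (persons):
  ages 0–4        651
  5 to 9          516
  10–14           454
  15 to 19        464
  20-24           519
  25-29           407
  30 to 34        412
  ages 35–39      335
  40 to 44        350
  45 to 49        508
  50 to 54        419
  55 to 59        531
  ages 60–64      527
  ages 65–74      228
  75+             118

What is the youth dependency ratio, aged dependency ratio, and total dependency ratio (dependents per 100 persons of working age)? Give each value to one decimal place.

0–14: 651 + 516 + 454 = 1621
15–64: 464 + 519 + 407 + 412 + 335 + 350 + 508 + 419 + 531 + 527 = 4472
65+: 228 + 118 = 346
Youth dependency ratio = 1621 / 4472 × 100 = 36.2
Old-age dependency ratio = 346 / 4472 × 100 = 7.7
Total dependency ratio = (1621 + 346) / 4472 × 100 = 1967 / 4472 × 100 = 44.0

Youth dependency ratio: 36.2
Old-age dependency ratio: 7.7
Total dependency ratio: 44.0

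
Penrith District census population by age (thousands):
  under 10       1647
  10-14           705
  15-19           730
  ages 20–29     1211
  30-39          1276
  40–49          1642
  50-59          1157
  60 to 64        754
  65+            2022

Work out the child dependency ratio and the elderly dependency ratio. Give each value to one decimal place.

Youth dependency ratio: 34.7
Old-age dependency ratio: 29.9

0–14: 1647 + 705 = 2352
15–64: 730 + 1211 + 1276 + 1642 + 1157 + 754 = 6770
65+: 2022
Youth dependency ratio = 2352 / 6770 × 100 = 34.7
Old-age dependency ratio = 2022 / 6770 × 100 = 29.9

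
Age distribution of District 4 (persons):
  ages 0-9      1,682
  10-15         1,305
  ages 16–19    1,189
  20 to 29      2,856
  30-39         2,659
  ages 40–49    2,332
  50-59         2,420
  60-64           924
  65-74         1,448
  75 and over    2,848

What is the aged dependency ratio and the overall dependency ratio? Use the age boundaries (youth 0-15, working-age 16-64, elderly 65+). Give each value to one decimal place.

Old-age dependency ratio: 34.7
Total dependency ratio: 58.8

0–15: 1,682 + 1,305 = 2,987
16–64: 1,189 + 2,856 + 2,659 + 2,332 + 2,420 + 924 = 12,380
65+: 1,448 + 2,848 = 4,296
Old-age dependency ratio = 4,296 / 12,380 × 100 = 34.7
Total dependency ratio = (2,987 + 4,296) / 12,380 × 100 = 7,283 / 12,380 × 100 = 58.8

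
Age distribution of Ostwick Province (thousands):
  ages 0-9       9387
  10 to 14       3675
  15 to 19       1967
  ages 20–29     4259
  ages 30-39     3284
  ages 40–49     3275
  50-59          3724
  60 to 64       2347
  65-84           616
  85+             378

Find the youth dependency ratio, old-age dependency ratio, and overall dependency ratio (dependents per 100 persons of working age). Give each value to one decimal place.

Youth dependency ratio: 69.3
Old-age dependency ratio: 5.3
Total dependency ratio: 74.5

0–14: 9387 + 3675 = 13062
15–64: 1967 + 4259 + 3284 + 3275 + 3724 + 2347 = 18856
65+: 616 + 378 = 994
Youth dependency ratio = 13062 / 18856 × 100 = 69.3
Old-age dependency ratio = 994 / 18856 × 100 = 5.3
Total dependency ratio = (13062 + 994) / 18856 × 100 = 14056 / 18856 × 100 = 74.5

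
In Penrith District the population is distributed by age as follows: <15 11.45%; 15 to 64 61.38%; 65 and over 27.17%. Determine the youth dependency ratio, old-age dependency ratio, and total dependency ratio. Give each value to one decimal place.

Youth dependency ratio = 11.45 / 61.38 × 100 = 18.7
Old-age dependency ratio = 27.17 / 61.38 × 100 = 44.3
Total dependency ratio = (11.45 + 27.17) / 61.38 × 100 = 38.62 / 61.38 × 100 = 62.9

Youth dependency ratio: 18.7
Old-age dependency ratio: 44.3
Total dependency ratio: 62.9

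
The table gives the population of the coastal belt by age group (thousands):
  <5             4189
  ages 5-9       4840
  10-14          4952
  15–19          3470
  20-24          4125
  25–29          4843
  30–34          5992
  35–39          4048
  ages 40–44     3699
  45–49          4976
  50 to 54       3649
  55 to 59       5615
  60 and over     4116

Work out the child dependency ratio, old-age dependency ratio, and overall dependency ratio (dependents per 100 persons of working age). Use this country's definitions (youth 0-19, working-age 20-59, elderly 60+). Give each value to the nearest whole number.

Youth dependency ratio: 47
Old-age dependency ratio: 11
Total dependency ratio: 58

0–19: 4189 + 4840 + 4952 + 3470 = 17451
20–59: 4125 + 4843 + 5992 + 4048 + 3699 + 4976 + 3649 + 5615 = 36947
60+: 4116
Youth dependency ratio = 17451 / 36947 × 100 = 47
Old-age dependency ratio = 4116 / 36947 × 100 = 11
Total dependency ratio = (17451 + 4116) / 36947 × 100 = 21567 / 36947 × 100 = 58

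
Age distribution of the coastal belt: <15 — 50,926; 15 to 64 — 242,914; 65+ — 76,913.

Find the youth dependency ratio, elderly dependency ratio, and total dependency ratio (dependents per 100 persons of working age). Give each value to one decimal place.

Youth dependency ratio: 21.0
Old-age dependency ratio: 31.7
Total dependency ratio: 52.6

Youth dependency ratio = 50,926 / 242,914 × 100 = 21.0
Old-age dependency ratio = 76,913 / 242,914 × 100 = 31.7
Total dependency ratio = (50,926 + 76,913) / 242,914 × 100 = 127,839 / 242,914 × 100 = 52.6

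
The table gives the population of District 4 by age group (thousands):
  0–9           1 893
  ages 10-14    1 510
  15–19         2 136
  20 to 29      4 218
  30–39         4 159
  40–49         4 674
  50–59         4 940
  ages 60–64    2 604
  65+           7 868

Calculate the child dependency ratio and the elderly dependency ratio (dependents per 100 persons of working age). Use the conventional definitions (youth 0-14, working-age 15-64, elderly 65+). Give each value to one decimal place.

Youth dependency ratio: 15.0
Old-age dependency ratio: 34.6

0–14: 1 893 + 1 510 = 3 403
15–64: 2 136 + 4 218 + 4 159 + 4 674 + 4 940 + 2 604 = 22 731
65+: 7 868
Youth dependency ratio = 3 403 / 22 731 × 100 = 15.0
Old-age dependency ratio = 7 868 / 22 731 × 100 = 34.6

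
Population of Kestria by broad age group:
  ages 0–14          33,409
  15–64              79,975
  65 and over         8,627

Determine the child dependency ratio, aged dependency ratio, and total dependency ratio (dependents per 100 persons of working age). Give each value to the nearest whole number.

Youth dependency ratio = 33,409 / 79,975 × 100 = 42
Old-age dependency ratio = 8,627 / 79,975 × 100 = 11
Total dependency ratio = (33,409 + 8,627) / 79,975 × 100 = 42,036 / 79,975 × 100 = 53

Youth dependency ratio: 42
Old-age dependency ratio: 11
Total dependency ratio: 53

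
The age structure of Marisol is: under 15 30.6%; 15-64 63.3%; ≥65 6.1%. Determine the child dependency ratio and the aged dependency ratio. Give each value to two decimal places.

Youth dependency ratio: 48.34
Old-age dependency ratio: 9.64

Youth dependency ratio = 30.6 / 63.3 × 100 = 48.34
Old-age dependency ratio = 6.1 / 63.3 × 100 = 9.64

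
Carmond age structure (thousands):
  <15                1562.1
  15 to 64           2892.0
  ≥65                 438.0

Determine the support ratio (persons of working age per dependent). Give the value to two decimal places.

Support ratio = 2892.0 / (1562.1 + 438.0) = 2892.0 / 2000.1 = 1.45

Support ratio: 1.45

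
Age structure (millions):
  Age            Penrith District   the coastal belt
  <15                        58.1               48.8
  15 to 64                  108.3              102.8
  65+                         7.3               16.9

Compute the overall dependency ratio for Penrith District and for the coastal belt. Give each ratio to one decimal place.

Penrith District: 60.4
the coastal belt: 63.9

Penrith District: (58.1 + 7.3) / 108.3 × 100 = 65.4 / 108.3 × 100 = 60.4
the coastal belt: (48.8 + 16.9) / 102.8 × 100 = 65.7 / 102.8 × 100 = 63.9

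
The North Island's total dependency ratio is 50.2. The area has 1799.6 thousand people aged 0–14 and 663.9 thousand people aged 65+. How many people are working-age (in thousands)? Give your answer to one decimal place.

Total dependency ratio = (youth + elderly) / working-age × 100
50.2 = (1799.6 + 663.9) / W × 100
⇒ 4907.4

Working-age: 4907.4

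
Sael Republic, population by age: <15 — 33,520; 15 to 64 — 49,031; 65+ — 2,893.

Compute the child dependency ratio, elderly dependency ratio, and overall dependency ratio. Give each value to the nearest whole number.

Youth dependency ratio: 68
Old-age dependency ratio: 6
Total dependency ratio: 74

Youth dependency ratio = 33,520 / 49,031 × 100 = 68
Old-age dependency ratio = 2,893 / 49,031 × 100 = 6
Total dependency ratio = (33,520 + 2,893) / 49,031 × 100 = 36,413 / 49,031 × 100 = 74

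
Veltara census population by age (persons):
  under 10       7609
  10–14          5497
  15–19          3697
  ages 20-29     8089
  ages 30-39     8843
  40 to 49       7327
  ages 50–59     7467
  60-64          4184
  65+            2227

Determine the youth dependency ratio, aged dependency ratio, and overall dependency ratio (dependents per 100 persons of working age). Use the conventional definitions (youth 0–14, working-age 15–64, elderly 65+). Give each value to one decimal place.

0–14: 7609 + 5497 = 13106
15–64: 3697 + 8089 + 8843 + 7327 + 7467 + 4184 = 39607
65+: 2227
Youth dependency ratio = 13106 / 39607 × 100 = 33.1
Old-age dependency ratio = 2227 / 39607 × 100 = 5.6
Total dependency ratio = (13106 + 2227) / 39607 × 100 = 15333 / 39607 × 100 = 38.7

Youth dependency ratio: 33.1
Old-age dependency ratio: 5.6
Total dependency ratio: 38.7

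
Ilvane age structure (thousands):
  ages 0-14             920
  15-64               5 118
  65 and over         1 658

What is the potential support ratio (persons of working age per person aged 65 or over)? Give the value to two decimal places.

Potential support ratio: 3.09

Potential support ratio = 5 118 / 1 658 = 3.09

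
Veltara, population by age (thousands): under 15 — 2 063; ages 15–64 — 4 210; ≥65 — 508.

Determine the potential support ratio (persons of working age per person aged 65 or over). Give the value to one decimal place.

Potential support ratio: 8.3

Potential support ratio = 4 210 / 508 = 8.3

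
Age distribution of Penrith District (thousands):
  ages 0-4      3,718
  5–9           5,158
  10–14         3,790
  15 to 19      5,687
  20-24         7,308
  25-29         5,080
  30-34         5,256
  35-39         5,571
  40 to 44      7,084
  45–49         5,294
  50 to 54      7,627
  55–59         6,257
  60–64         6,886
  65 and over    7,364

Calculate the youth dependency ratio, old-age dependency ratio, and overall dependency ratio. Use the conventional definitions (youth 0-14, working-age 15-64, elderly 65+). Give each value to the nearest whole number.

Youth dependency ratio: 20
Old-age dependency ratio: 12
Total dependency ratio: 32

0–14: 3,718 + 5,158 + 3,790 = 12,666
15–64: 5,687 + 7,308 + 5,080 + 5,256 + 5,571 + 7,084 + 5,294 + 7,627 + 6,257 + 6,886 = 62,050
65+: 7,364
Youth dependency ratio = 12,666 / 62,050 × 100 = 20
Old-age dependency ratio = 7,364 / 62,050 × 100 = 12
Total dependency ratio = (12,666 + 7,364) / 62,050 × 100 = 20,030 / 62,050 × 100 = 32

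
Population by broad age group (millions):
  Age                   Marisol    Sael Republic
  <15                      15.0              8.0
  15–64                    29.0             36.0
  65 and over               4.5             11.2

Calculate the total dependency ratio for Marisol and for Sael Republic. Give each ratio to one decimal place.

Marisol: 67.2
Sael Republic: 53.3

Marisol: (15.0 + 4.5) / 29.0 × 100 = 19.5 / 29.0 × 100 = 67.2
Sael Republic: (8.0 + 11.2) / 36.0 × 100 = 19.2 / 36.0 × 100 = 53.3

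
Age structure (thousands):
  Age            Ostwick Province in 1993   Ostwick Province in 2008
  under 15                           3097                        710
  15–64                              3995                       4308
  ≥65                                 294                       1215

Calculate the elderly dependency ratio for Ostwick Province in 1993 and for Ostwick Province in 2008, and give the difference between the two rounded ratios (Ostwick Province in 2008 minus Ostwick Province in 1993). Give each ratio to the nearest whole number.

Ostwick Province in 1993: 7
Ostwick Province in 2008: 28
Difference: +21

Ostwick Province in 1993: 294 / 3995 × 100 = 7
Ostwick Province in 2008: 1215 / 4308 × 100 = 28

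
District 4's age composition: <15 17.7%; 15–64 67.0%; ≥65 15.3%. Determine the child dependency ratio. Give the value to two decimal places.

Youth dependency ratio: 26.42

Youth dependency ratio = 17.7 / 67.0 × 100 = 26.42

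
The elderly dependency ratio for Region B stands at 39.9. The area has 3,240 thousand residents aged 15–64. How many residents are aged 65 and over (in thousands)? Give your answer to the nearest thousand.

Old-age dependency ratio = elderly / working-age × 100
39.9 = E / 3,240 × 100
⇒ 1,293

Aged 65 and over: 1,293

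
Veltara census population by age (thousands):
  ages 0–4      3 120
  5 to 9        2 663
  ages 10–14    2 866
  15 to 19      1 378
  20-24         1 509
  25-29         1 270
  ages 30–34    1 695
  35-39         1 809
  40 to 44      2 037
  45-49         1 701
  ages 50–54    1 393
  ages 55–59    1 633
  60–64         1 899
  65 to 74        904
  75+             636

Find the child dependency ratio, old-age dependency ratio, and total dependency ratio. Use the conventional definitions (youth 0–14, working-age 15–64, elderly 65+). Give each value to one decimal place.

0–14: 3 120 + 2 663 + 2 866 = 8 649
15–64: 1 378 + 1 509 + 1 270 + 1 695 + 1 809 + 2 037 + 1 701 + 1 393 + 1 633 + 1 899 = 16 324
65+: 904 + 636 = 1 540
Youth dependency ratio = 8 649 / 16 324 × 100 = 53.0
Old-age dependency ratio = 1 540 / 16 324 × 100 = 9.4
Total dependency ratio = (8 649 + 1 540) / 16 324 × 100 = 10 189 / 16 324 × 100 = 62.4

Youth dependency ratio: 53.0
Old-age dependency ratio: 9.4
Total dependency ratio: 62.4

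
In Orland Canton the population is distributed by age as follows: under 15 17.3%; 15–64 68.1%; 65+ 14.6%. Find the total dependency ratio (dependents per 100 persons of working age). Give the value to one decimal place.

Total dependency ratio = (17.3 + 14.6) / 68.1 × 100 = 31.9 / 68.1 × 100 = 46.8

Total dependency ratio: 46.8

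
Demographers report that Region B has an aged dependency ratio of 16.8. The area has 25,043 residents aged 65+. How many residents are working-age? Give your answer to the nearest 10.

Working-age: 149,070

Old-age dependency ratio = elderly / working-age × 100
16.8 = 25,043 / W × 100
⇒ 149,070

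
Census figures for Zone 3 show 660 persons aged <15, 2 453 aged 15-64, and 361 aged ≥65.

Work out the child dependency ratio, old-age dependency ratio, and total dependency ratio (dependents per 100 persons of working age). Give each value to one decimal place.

Youth dependency ratio: 26.9
Old-age dependency ratio: 14.7
Total dependency ratio: 41.6

Youth dependency ratio = 660 / 2 453 × 100 = 26.9
Old-age dependency ratio = 361 / 2 453 × 100 = 14.7
Total dependency ratio = (660 + 361) / 2 453 × 100 = 1 021 / 2 453 × 100 = 41.6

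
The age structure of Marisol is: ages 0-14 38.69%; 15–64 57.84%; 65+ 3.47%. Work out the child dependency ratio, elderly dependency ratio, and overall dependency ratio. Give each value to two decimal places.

Youth dependency ratio: 66.89
Old-age dependency ratio: 6.00
Total dependency ratio: 72.89

Youth dependency ratio = 38.69 / 57.84 × 100 = 66.89
Old-age dependency ratio = 3.47 / 57.84 × 100 = 6.00
Total dependency ratio = (38.69 + 3.47) / 57.84 × 100 = 42.16 / 57.84 × 100 = 72.89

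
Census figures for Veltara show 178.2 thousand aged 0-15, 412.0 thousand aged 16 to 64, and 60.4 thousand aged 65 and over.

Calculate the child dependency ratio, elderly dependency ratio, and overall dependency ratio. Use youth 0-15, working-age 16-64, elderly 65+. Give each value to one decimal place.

Youth dependency ratio = 178.2 / 412.0 × 100 = 43.3
Old-age dependency ratio = 60.4 / 412.0 × 100 = 14.7
Total dependency ratio = (178.2 + 60.4) / 412.0 × 100 = 238.6 / 412.0 × 100 = 57.9

Youth dependency ratio: 43.3
Old-age dependency ratio: 14.7
Total dependency ratio: 57.9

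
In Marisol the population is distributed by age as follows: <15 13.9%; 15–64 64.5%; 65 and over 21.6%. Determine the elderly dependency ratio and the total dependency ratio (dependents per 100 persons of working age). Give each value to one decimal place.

Old-age dependency ratio: 33.5
Total dependency ratio: 55.0

Old-age dependency ratio = 21.6 / 64.5 × 100 = 33.5
Total dependency ratio = (13.9 + 21.6) / 64.5 × 100 = 35.5 / 64.5 × 100 = 55.0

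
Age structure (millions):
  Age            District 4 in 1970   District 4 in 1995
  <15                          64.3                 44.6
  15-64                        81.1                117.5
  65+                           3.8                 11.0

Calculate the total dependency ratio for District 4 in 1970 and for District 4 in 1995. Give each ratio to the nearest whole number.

District 4 in 1970: (64.3 + 3.8) / 81.1 × 100 = 68.1 / 81.1 × 100 = 84
District 4 in 1995: (44.6 + 11.0) / 117.5 × 100 = 55.6 / 117.5 × 100 = 47

District 4 in 1970: 84
District 4 in 1995: 47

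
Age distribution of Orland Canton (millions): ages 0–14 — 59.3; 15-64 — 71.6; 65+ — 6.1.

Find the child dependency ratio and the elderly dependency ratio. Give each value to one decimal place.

Youth dependency ratio = 59.3 / 71.6 × 100 = 82.8
Old-age dependency ratio = 6.1 / 71.6 × 100 = 8.5

Youth dependency ratio: 82.8
Old-age dependency ratio: 8.5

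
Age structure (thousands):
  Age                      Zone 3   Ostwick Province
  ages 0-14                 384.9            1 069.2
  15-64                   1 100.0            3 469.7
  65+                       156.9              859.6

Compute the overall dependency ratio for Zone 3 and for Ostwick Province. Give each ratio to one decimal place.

Zone 3: 49.3
Ostwick Province: 55.6

Zone 3: (384.9 + 156.9) / 1 100.0 × 100 = 541.8 / 1 100.0 × 100 = 49.3
Ostwick Province: (1 069.2 + 859.6) / 3 469.7 × 100 = 1 928.8 / 3 469.7 × 100 = 55.6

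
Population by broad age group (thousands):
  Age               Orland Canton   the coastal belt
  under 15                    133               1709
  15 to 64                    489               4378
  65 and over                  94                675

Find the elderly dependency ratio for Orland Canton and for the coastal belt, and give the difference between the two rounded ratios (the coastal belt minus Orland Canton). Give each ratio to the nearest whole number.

Orland Canton: 19
the coastal belt: 15
Difference: -4

Orland Canton: 94 / 489 × 100 = 19
the coastal belt: 675 / 4378 × 100 = 15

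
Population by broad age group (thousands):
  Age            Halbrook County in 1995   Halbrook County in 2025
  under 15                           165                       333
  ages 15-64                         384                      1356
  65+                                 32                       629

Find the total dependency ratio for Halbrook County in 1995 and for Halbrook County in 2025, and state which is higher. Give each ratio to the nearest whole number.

Halbrook County in 1995: 51
Halbrook County in 2025: 71
Higher: Halbrook County in 2025

Halbrook County in 1995: (165 + 32) / 384 × 100 = 197 / 384 × 100 = 51
Halbrook County in 2025: (333 + 629) / 1356 × 100 = 962 / 1356 × 100 = 71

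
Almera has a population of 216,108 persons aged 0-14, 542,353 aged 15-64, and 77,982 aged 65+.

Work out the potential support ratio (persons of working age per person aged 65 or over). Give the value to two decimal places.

Potential support ratio = 542,353 / 77,982 = 6.95

Potential support ratio: 6.95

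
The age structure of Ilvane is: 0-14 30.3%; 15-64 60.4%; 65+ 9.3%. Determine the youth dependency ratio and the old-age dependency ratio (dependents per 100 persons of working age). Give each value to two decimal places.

Youth dependency ratio = 30.3 / 60.4 × 100 = 50.17
Old-age dependency ratio = 9.3 / 60.4 × 100 = 15.40

Youth dependency ratio: 50.17
Old-age dependency ratio: 15.40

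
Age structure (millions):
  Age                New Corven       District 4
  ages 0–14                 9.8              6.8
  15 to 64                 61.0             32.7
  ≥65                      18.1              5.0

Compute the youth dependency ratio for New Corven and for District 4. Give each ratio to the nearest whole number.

New Corven: 9.8 / 61.0 × 100 = 16
District 4: 6.8 / 32.7 × 100 = 21

New Corven: 16
District 4: 21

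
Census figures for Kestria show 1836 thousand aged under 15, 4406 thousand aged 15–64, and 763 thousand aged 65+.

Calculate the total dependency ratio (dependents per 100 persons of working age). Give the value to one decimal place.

Total dependency ratio = (1836 + 763) / 4406 × 100 = 2599 / 4406 × 100 = 59.0

Total dependency ratio: 59.0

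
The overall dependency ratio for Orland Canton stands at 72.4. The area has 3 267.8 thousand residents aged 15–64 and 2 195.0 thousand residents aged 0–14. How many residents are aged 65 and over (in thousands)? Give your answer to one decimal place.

Aged 65 and over: 170.9

Total dependency ratio = (youth + elderly) / working-age × 100
72.4 = (2 195.0 + E) / 3 267.8 × 100
⇒ 170.9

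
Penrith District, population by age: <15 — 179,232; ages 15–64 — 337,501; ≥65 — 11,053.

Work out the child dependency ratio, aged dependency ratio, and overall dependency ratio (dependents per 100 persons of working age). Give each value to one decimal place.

Youth dependency ratio: 53.1
Old-age dependency ratio: 3.3
Total dependency ratio: 56.4

Youth dependency ratio = 179,232 / 337,501 × 100 = 53.1
Old-age dependency ratio = 11,053 / 337,501 × 100 = 3.3
Total dependency ratio = (179,232 + 11,053) / 337,501 × 100 = 190,285 / 337,501 × 100 = 56.4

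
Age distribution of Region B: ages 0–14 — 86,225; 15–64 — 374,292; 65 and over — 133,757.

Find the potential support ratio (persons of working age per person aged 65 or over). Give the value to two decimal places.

Potential support ratio = 374,292 / 133,757 = 2.80

Potential support ratio: 2.80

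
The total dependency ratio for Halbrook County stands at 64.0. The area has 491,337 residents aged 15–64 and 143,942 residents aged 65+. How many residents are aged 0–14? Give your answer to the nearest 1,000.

Total dependency ratio = (youth + elderly) / working-age × 100
64.0 = (Y + 143,942) / 491,337 × 100
⇒ 171,000

Aged 0–14: 171,000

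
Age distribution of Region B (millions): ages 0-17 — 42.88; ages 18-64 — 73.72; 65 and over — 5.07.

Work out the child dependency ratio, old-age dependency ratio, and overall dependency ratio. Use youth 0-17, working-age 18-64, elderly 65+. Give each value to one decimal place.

Youth dependency ratio: 58.2
Old-age dependency ratio: 6.9
Total dependency ratio: 65.0

Youth dependency ratio = 42.88 / 73.72 × 100 = 58.2
Old-age dependency ratio = 5.07 / 73.72 × 100 = 6.9
Total dependency ratio = (42.88 + 5.07) / 73.72 × 100 = 47.95 / 73.72 × 100 = 65.0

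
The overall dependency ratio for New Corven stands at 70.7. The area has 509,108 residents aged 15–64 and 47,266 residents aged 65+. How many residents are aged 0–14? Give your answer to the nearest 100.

Aged 0–14: 312,700

Total dependency ratio = (youth + elderly) / working-age × 100
70.7 = (Y + 47,266) / 509,108 × 100
⇒ 312,700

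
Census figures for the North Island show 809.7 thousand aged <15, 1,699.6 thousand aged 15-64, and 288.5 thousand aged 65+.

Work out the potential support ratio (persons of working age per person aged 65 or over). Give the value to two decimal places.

Potential support ratio: 5.89

Potential support ratio = 1,699.6 / 288.5 = 5.89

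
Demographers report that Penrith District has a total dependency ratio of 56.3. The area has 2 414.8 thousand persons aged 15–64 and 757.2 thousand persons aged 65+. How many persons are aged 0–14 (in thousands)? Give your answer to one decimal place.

Aged 0–14: 602.3

Total dependency ratio = (youth + elderly) / working-age × 100
56.3 = (Y + 757.2) / 2 414.8 × 100
⇒ 602.3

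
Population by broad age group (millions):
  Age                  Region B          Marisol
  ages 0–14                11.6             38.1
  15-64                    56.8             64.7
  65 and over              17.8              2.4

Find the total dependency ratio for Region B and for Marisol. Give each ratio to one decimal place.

Region B: 51.8
Marisol: 62.6

Region B: (11.6 + 17.8) / 56.8 × 100 = 29.4 / 56.8 × 100 = 51.8
Marisol: (38.1 + 2.4) / 64.7 × 100 = 40.5 / 64.7 × 100 = 62.6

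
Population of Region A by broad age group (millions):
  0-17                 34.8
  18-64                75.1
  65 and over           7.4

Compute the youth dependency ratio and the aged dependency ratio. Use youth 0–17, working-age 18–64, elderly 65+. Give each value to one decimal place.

Youth dependency ratio: 46.3
Old-age dependency ratio: 9.9

Youth dependency ratio = 34.8 / 75.1 × 100 = 46.3
Old-age dependency ratio = 7.4 / 75.1 × 100 = 9.9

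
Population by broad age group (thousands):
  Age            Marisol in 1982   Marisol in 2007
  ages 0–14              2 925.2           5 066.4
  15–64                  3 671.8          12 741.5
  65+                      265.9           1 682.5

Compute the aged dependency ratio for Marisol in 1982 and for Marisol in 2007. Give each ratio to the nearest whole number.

Marisol in 1982: 7
Marisol in 2007: 13

Marisol in 1982: 265.9 / 3 671.8 × 100 = 7
Marisol in 2007: 1 682.5 / 12 741.5 × 100 = 13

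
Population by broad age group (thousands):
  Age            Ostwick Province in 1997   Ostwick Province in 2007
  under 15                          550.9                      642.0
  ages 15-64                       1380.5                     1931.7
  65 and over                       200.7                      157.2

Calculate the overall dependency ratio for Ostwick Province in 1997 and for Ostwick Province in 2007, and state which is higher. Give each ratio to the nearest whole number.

Ostwick Province in 1997: 54
Ostwick Province in 2007: 41
Higher: Ostwick Province in 1997

Ostwick Province in 1997: (550.9 + 200.7) / 1380.5 × 100 = 751.6 / 1380.5 × 100 = 54
Ostwick Province in 2007: (642.0 + 157.2) / 1931.7 × 100 = 799.2 / 1931.7 × 100 = 41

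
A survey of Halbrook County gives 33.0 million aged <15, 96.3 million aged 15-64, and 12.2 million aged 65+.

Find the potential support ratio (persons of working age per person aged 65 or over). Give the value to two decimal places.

Potential support ratio = 96.3 / 12.2 = 7.89

Potential support ratio: 7.89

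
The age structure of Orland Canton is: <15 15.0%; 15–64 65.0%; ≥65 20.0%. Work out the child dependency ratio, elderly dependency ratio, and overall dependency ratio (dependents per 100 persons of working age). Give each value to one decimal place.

Youth dependency ratio = 15.0 / 65.0 × 100 = 23.1
Old-age dependency ratio = 20.0 / 65.0 × 100 = 30.8
Total dependency ratio = (15.0 + 20.0) / 65.0 × 100 = 35.0 / 65.0 × 100 = 53.8

Youth dependency ratio: 23.1
Old-age dependency ratio: 30.8
Total dependency ratio: 53.8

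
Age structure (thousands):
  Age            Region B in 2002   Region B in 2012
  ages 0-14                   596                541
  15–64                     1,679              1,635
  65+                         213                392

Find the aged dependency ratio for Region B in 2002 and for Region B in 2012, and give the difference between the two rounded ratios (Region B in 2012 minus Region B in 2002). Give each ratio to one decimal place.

Region B in 2002: 12.7
Region B in 2012: 24.0
Difference: +11.3

Region B in 2002: 213 / 1,679 × 100 = 12.7
Region B in 2012: 392 / 1,635 × 100 = 24.0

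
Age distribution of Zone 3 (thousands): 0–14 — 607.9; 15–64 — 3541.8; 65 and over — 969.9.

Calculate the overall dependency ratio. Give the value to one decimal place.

Total dependency ratio = (607.9 + 969.9) / 3541.8 × 100 = 1577.8 / 3541.8 × 100 = 44.5

Total dependency ratio: 44.5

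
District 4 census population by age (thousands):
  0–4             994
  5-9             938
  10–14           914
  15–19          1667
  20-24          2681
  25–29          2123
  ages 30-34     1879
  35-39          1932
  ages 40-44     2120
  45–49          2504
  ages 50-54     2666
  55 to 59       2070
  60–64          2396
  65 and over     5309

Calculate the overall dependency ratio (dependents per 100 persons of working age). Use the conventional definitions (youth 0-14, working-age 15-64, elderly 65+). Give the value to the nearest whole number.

0–14: 994 + 938 + 914 = 2846
15–64: 1667 + 2681 + 2123 + 1879 + 1932 + 2120 + 2504 + 2666 + 2070 + 2396 = 22038
65+: 5309
Total dependency ratio = (2846 + 5309) / 22038 × 100 = 8155 / 22038 × 100 = 37

Total dependency ratio: 37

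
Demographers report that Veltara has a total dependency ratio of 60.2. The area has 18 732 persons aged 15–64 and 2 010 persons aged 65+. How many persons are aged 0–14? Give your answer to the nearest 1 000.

Total dependency ratio = (youth + elderly) / working-age × 100
60.2 = (Y + 2 010) / 18 732 × 100
⇒ 9 000

Aged 0–14: 9 000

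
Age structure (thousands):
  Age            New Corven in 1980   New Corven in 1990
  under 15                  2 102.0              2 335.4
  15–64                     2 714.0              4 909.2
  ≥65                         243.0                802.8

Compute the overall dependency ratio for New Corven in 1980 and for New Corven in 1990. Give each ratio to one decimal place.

New Corven in 1980: (2 102.0 + 243.0) / 2 714.0 × 100 = 2 345.0 / 2 714.0 × 100 = 86.4
New Corven in 1990: (2 335.4 + 802.8) / 4 909.2 × 100 = 3 138.2 / 4 909.2 × 100 = 63.9

New Corven in 1980: 86.4
New Corven in 1990: 63.9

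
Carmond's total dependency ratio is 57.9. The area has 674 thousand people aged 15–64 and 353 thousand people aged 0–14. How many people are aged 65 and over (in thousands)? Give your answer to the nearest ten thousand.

Total dependency ratio = (youth + elderly) / working-age × 100
57.9 = (353 + E) / 674 × 100
⇒ 40

Aged 65 and over: 40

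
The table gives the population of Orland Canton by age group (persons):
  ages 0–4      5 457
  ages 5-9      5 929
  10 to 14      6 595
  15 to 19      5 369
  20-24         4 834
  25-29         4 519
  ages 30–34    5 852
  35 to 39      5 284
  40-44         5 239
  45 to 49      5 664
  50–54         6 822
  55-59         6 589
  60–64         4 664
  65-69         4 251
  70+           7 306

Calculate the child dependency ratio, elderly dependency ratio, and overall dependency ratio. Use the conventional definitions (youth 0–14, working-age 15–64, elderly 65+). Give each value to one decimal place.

Youth dependency ratio: 32.8
Old-age dependency ratio: 21.1
Total dependency ratio: 53.9

0–14: 5 457 + 5 929 + 6 595 = 17 981
15–64: 5 369 + 4 834 + 4 519 + 5 852 + 5 284 + 5 239 + 5 664 + 6 822 + 6 589 + 4 664 = 54 836
65+: 4 251 + 7 306 = 11 557
Youth dependency ratio = 17 981 / 54 836 × 100 = 32.8
Old-age dependency ratio = 11 557 / 54 836 × 100 = 21.1
Total dependency ratio = (17 981 + 11 557) / 54 836 × 100 = 29 538 / 54 836 × 100 = 53.9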